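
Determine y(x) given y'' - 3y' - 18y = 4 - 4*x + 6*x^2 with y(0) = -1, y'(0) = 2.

y = -17/54 - 52*exp(-3*x)/81 - 7*exp(6*x)/162 - x**2/3 + x/3

Characteristic equation r² - 3r - 18 = 0 factors as (r + 3)(r - 6) = 0, so r = -3, 6.
Hence y_h = C1*exp(-3*x) + C2*exp(6*x).
For the particular solution try y_p = A0 + A1*x + A2*x^2. Substituting and matching coefficients of each power of x gives A0 = -17/54, A1 = 1/3, A2 = -1/3, so y_p = -17/54 - x^2/3 + x/3.
General solution: y = -17/54 - x^2/3 + x/3 + C1*exp(-3*x) + C2*exp(6*x).
Apply the initial conditions: y(0) = -17/54 + C1 + C2 = -1 and y'(0) = 1/3 - 3*C1 + 6*C2 = 2. Solving gives C1 = -52/81, C2 = -7/162.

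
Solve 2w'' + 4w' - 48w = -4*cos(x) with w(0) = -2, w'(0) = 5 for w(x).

w = -493*exp(-6*x)/370 - 127*exp(4*x)/170 - 4*sin(x)/629 + 50*cos(x)/629

Divide through by 2: w'' + 2w' - 24w = -2*cos(x).
Characteristic equation r² + 2r - 24 = 0 factors as (r + 6)(r - 4) = 0, so r = -6, 4.
Hence w_h = C1*exp(-6*x) + C2*exp(4*x).
Try w_p = A*cos(x) + B*sin(x). Substituting and equating the coefficients of cos(x) and sin(x) gives A = 50/629, B = -4/629, so w_p = -4*sin(x)/629 + 50*cos(x)/629.
General solution: w = -4*sin(x)/629 + 50*cos(x)/629 + C1*exp(-6*x) + C2*exp(4*x).
Apply the initial conditions: w(0) = 50/629 + C1 + C2 = -2 and w'(0) = -4/629 - 6*C1 + 4*C2 = 5. Solving gives C1 = -493/370, C2 = -127/170.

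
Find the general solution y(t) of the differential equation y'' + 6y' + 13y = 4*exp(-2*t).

Characteristic equation r² + 6r + 13 = 0 has discriminant (6)² - 4·(13) = -16 < 0, so r = -3 ± 2i.
Hence y_h = C1*cos(2*t)*exp(-3*t) + C2*exp(-3*t)*sin(2*t).
Try y_p = A*exp(-2*t). Substituting into the equation and dividing by exp(-2*t) gives A = 4/5, so y_p = 4*exp(-2*t)/5.

y = 4*exp(-2*t)/5 + C1*cos(2*t)*exp(-3*t) + C2*exp(-3*t)*sin(2*t)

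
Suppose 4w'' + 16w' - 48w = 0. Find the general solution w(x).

Divide through by 4: w'' + 4w' - 12w = 0.
Characteristic equation r² + 4r - 12 = 0 factors as (r - 2)(r + 6) = 0, so r = 2, -6.
Hence w_h = C1*exp(2*x) + C2*exp(-6*x).

w = C1*exp(2*x) + C2*exp(-6*x)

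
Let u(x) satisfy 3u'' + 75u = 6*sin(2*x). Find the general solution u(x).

u = 2*sin(2*x)/21 + C1*cos(5*x) + C2*sin(5*x)

Divide through by 3: u'' + 25u = 2*sin(2*x).
Characteristic equation r² + 25 = 0 has discriminant (0)² - 4·(25) = -100 < 0, so r = ± 5i.
Hence u_h = C1*cos(5*x) + C2*sin(5*x).
Try u_p = A*cos(2*x) + B*sin(2*x). Substituting and equating the coefficients of cos(2x) and sin(2x) gives A = 0, B = 2/21, so u_p = 2*sin(2*x)/21.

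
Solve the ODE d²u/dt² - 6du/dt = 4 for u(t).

u = C2 - 2*t/3 + C1*exp(6*t)

Characteristic equation r² - 6r = 0 factors as (r - 6)r = 0, so r = 6, 0.
Hence u_h = C1*exp(6*t) + C2.
Since 0 is a characteristic root (multiplicity 1), multiply the polynomial trial by t: try u_p = A0*t. Substituting and matching coefficients of each power of t gives A0 = -2/3, so u_p = -2*t/3.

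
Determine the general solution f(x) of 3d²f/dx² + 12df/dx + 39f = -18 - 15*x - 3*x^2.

Divide through by 3: f'' + 4f' + 13f = -6 - x^2 - 5*x.
Characteristic equation r² + 4r + 13 = 0 has discriminant (4)² - 4·(13) = -36 < 0, so r = -2 ± 3i.
Hence f_h = C1*cos(3*x)*exp(-2*x) + C2*exp(-2*x)*sin(3*x).
For the particular solution try f_p = A0 + A1*x + A2*x^2. Substituting and matching coefficients of each power of x gives A0 = -760/2197, A1 = -57/169, A2 = -1/13, so f_p = -760/2197 - 57*x/169 - x^2/13.

f = -760/2197 - 57*x/169 - x**2/13 + C1*cos(3*x)*exp(-2*x) + C2*exp(-2*x)*sin(3*x)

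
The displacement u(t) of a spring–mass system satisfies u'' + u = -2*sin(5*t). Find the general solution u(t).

Characteristic equation r² + 1 = 0 has discriminant (0)² - 4·(1) = -4 < 0, so r = ± i.
Hence u_h = C1*cos(t) + C2*sin(t).
Try u_p = A*cos(5*t) + B*sin(5*t). Substituting and equating the coefficients of cos(5t) and sin(5t) gives A = 0, B = 1/12, so u_p = sin(5*t)/12.

u = sin(5*t)/12 + C1*cos(t) + C2*sin(t)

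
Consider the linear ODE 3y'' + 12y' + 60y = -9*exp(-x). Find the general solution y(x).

Divide through by 3: y'' + 4y' + 20y = -3*exp(-x).
Characteristic equation r² + 4r + 20 = 0 has discriminant (4)² - 4·(20) = -64 < 0, so r = -2 ± 4i.
Hence y_h = C1*cos(4*x)*exp(-2*x) + C2*exp(-2*x)*sin(4*x).
Try y_p = A*exp(-x). Substituting into the equation and dividing by exp(-x) gives A = -3/17, so y_p = -3*exp(-x)/17.

y = -3*exp(-x)/17 + C1*cos(4*x)*exp(-2*x) + C2*exp(-2*x)*sin(4*x)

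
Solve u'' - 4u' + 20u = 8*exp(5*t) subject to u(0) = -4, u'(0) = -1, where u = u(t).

u = 8*exp(5*t)/25 - 108*cos(4*t)*exp(2*t)/25 + 151*exp(2*t)*sin(4*t)/100

Characteristic equation r² - 4r + 20 = 0 has discriminant (-4)² - 4·(20) = -64 < 0, so r = 2 ± 4i.
Hence u_h = C1*cos(4*t)*exp(2*t) + C2*exp(2*t)*sin(4*t).
Try u_p = A*exp(5*t). Substituting into the equation and dividing by exp(5*t) gives A = 8/25, so u_p = 8*exp(5*t)/25.
General solution: u = 8*exp(5*t)/25 + C1*cos(4*t)*exp(2*t) + C2*exp(2*t)*sin(4*t).
Apply the initial conditions: u(0) = 8/25 + C1 = -4 and u'(0) = 8/5 + 2*C1 + 4*C2 = -1. Solving gives C1 = -108/25, C2 = 151/100.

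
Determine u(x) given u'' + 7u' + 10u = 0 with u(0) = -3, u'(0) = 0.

u = -5*exp(-2*x) + 2*exp(-5*x)

Characteristic equation r² + 7r + 10 = 0 factors as (r + 5)(r + 2) = 0, so r = -5, -2.
Hence u_h = C1*exp(-5*x) + C2*exp(-2*x).
Apply the initial conditions: u(0) = C1 + C2 = -3 and u'(0) = -5*C1 - 2*C2 = 0. Solving gives C1 = 2, C2 = -5.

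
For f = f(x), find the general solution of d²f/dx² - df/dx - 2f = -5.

f = 5/2 + C1*exp(2*x) + C2*exp(-x)

Characteristic equation r² - r - 2 = 0 factors as (r - 2)(r + 1) = 0, so r = 2, -1.
Hence f_h = C1*exp(2*x) + C2*exp(-x).
For the particular solution try f_p = A0. Substituting and matching coefficients of each power of x gives A0 = 5/2, so f_p = 5/2.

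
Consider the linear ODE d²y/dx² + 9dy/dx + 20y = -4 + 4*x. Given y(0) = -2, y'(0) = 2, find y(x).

y = -29/100 - 27*exp(-4*x)/4 + x/5 + 126*exp(-5*x)/25

Characteristic equation r² + 9r + 20 = 0 factors as (r + 5)(r + 4) = 0, so r = -5, -4.
Hence y_h = C1*exp(-5*x) + C2*exp(-4*x).
For the particular solution try y_p = A0 + A1*x. Substituting and matching coefficients of each power of x gives A0 = -29/100, A1 = 1/5, so y_p = -29/100 + x/5.
General solution: y = -29/100 + x/5 + C1*exp(-5*x) + C2*exp(-4*x).
Apply the initial conditions: y(0) = -29/100 + C1 + C2 = -2 and y'(0) = 1/5 - 5*C1 - 4*C2 = 2. Solving gives C1 = 126/25, C2 = -27/4.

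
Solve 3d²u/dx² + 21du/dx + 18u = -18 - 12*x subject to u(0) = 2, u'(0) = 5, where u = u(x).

Divide through by 3: u'' + 7u' + 6u = -6 - 4*x.
Characteristic equation r² + 7r + 6 = 0 factors as (r + 1)(r + 6) = 0, so r = -1, -6.
Hence u_h = C1*exp(-x) + C2*exp(-6*x).
For the particular solution try u_p = A0 + A1*x. Substituting and matching coefficients of each power of x gives A0 = -2/9, A1 = -2/3, so u_p = -2/9 - 2*x/3.
General solution: u = -2/9 - 2*x/3 + C1*exp(-x) + C2*exp(-6*x).
Apply the initial conditions: u(0) = -2/9 + C1 + C2 = 2 and u'(0) = -2/3 - C1 - 6*C2 = 5. Solving gives C1 = 19/5, C2 = -71/45.

u = -2/9 - 71*exp(-6*x)/45 - 2*x/3 + 19*exp(-x)/5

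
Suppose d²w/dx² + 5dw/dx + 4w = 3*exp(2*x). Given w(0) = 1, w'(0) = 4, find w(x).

w = -3*exp(-4*x)/2 + exp(2*x)/6 + 7*exp(-x)/3

Characteristic equation r² + 5r + 4 = 0 factors as (r + 4)(r + 1) = 0, so r = -4, -1.
Hence w_h = C1*exp(-4*x) + C2*exp(-x).
Try w_p = A*exp(2*x). Substituting into the equation and dividing by exp(2*x) gives A = 1/6, so w_p = exp(2*x)/6.
General solution: w = exp(2*x)/6 + C1*exp(-4*x) + C2*exp(-x).
Apply the initial conditions: w(0) = 1/6 + C1 + C2 = 1 and w'(0) = 1/3 - C2 - 4*C1 = 4. Solving gives C1 = -3/2, C2 = 7/3.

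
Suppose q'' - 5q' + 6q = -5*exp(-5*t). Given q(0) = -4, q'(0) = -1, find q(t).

Characteristic equation r² - 5r + 6 = 0 factors as (r - 3)(r - 2) = 0, so r = 3, 2.
Hence q_h = C1*exp(3*t) + C2*exp(2*t).
Try q_p = A*exp(-5*t). Substituting into the equation and dividing by exp(-5*t) gives A = -5/56, so q_p = -5*exp(-5*t)/56.
General solution: q = -5*exp(-5*t)/56 + C1*exp(3*t) + C2*exp(2*t).
Apply the initial conditions: q(0) = -5/56 + C1 + C2 = -4 and q'(0) = 25/56 + 2*C2 + 3*C1 = -1. Solving gives C1 = 51/8, C2 = -72/7.

q = -72*exp(2*t)/7 - 5*exp(-5*t)/56 + 51*exp(3*t)/8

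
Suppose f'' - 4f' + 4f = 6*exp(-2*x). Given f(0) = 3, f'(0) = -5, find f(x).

f = 3*exp(-2*x)/8 + 21*exp(2*x)/8 - 19*x*exp(2*x)/2

Characteristic equation r² - 4r + 4 = 0 has discriminant (-4)² - 4·(4) = 0, so r = 2 is a repeated root.
Hence f_h = (C1 + C2*x)*exp(2*x).
Try f_p = A*exp(-2*x). Substituting into the equation and dividing by exp(-2*x) gives A = 3/8, so f_p = 3*exp(-2*x)/8.
General solution: f = 3*exp(-2*x)/8 + C1*exp(2*x) + C2*x*exp(2*x).
Apply the initial conditions: f(0) = 3/8 + C1 = 3 and f'(0) = -3/4 + C2 + 2*C1 = -5. Solving gives C1 = 21/8, C2 = -19/2.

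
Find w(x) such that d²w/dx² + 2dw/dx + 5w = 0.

Characteristic equation r² + 2r + 5 = 0 has discriminant (2)² - 4·(5) = -16 < 0, so r = -1 ± 2i.
Hence w_h = C1*cos(2*x)*exp(-x) + C2*exp(-x)*sin(2*x).

w = C1*cos(2*x)*exp(-x) + C2*exp(-x)*sin(2*x)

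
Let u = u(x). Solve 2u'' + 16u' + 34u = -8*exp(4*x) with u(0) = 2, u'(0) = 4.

u = -4*exp(4*x)/65 + 134*cos(x)*exp(-4*x)/65 + 812*exp(-4*x)*sin(x)/65

Divide through by 2: u'' + 8u' + 17u = -4*exp(4*x).
Characteristic equation r² + 8r + 17 = 0 has discriminant (8)² - 4·(17) = -4 < 0, so r = -4 ± i.
Hence u_h = C1*cos(x)*exp(-4*x) + C2*exp(-4*x)*sin(x).
Try u_p = A*exp(4*x). Substituting into the equation and dividing by exp(4*x) gives A = -4/65, so u_p = -4*exp(4*x)/65.
General solution: u = -4*exp(4*x)/65 + C1*cos(x)*exp(-4*x) + C2*exp(-4*x)*sin(x).
Apply the initial conditions: u(0) = -4/65 + C1 = 2 and u'(0) = -16/65 + C2 - 4*C1 = 4. Solving gives C1 = 134/65, C2 = 812/65.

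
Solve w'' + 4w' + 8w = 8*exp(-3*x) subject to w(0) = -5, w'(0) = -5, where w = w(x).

Characteristic equation r² + 4r + 8 = 0 has discriminant (4)² - 4·(8) = -16 < 0, so r = -2 ± 2i.
Hence w_h = C1*cos(2*x)*exp(-2*x) + C2*exp(-2*x)*sin(2*x).
Try w_p = A*exp(-3*x). Substituting into the equation and dividing by exp(-3*x) gives A = 8/5, so w_p = 8*exp(-3*x)/5.
General solution: w = 8*exp(-3*x)/5 + C1*cos(2*x)*exp(-2*x) + C2*exp(-2*x)*sin(2*x).
Apply the initial conditions: w(0) = 8/5 + C1 = -5 and w'(0) = -24/5 - 2*C1 + 2*C2 = -5. Solving gives C1 = -33/5, C2 = -67/10.

w = 8*exp(-3*x)/5 - 67*exp(-2*x)*sin(2*x)/10 - 33*cos(2*x)*exp(-2*x)/5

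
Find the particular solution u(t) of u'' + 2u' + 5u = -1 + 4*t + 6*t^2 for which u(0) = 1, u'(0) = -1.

u = -77/125 - 4*t/25 + 6*t**2/5 + 97*exp(-t)*sin(2*t)/250 + 202*cos(2*t)*exp(-t)/125

Characteristic equation r² + 2r + 5 = 0 has discriminant (2)² - 4·(5) = -16 < 0, so r = -1 ± 2i.
Hence u_h = C1*cos(2*t)*exp(-t) + C2*exp(-t)*sin(2*t).
For the particular solution try u_p = A0 + A1*t + A2*t^2. Substituting and matching coefficients of each power of t gives A0 = -77/125, A1 = -4/25, A2 = 6/5, so u_p = -77/125 - 4*t/25 + 6*t^2/5.
General solution: u = -77/125 - 4*t/25 + 6*t^2/5 + C1*cos(2*t)*exp(-t) + C2*exp(-t)*sin(2*t).
Apply the initial conditions: u(0) = -77/125 + C1 = 1 and u'(0) = -4/25 - C1 + 2*C2 = -1. Solving gives C1 = 202/125, C2 = 97/250.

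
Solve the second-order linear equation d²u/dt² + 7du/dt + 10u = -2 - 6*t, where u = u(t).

u = 11/50 - 3*t/5 + C1*exp(-2*t) + C2*exp(-5*t)

Characteristic equation r² + 7r + 10 = 0 factors as (r + 2)(r + 5) = 0, so r = -2, -5.
Hence u_h = C1*exp(-2*t) + C2*exp(-5*t).
For the particular solution try u_p = A0 + A1*t. Substituting and matching coefficients of each power of t gives A0 = 11/50, A1 = -3/5, so u_p = 11/50 - 3*t/5.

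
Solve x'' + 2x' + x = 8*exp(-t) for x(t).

x = C1*exp(-t) + 4*t**2*exp(-t) + C2*t*exp(-t)

Characteristic equation r² + 2r + 1 = 0 has discriminant (2)² - 4·(1) = 0, so r = -1 is a repeated root.
Hence x_h = (C1 + C2*t)*exp(-t).
Since exp(-t) solves the homogeneous equation (r = -1 is a root of multiplicity 2), multiply the trial by t^2. Try x_p = A*t^2*exp(-t). Substituting into the equation and dividing by exp(-t) gives A = 4, so x_p = 4*t^2*exp(-t).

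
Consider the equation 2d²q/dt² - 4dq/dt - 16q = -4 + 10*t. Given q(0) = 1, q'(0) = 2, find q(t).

Divide through by 2: q'' - 2q' - 8q = -2 + 5*t.
Characteristic equation r² - 2r - 8 = 0 factors as (r - 4)(r + 2) = 0, so r = 4, -2.
Hence q_h = C1*exp(4*t) + C2*exp(-2*t).
For the particular solution try q_p = A0 + A1*t. Substituting and matching coefficients of each power of t gives A0 = 13/32, A1 = -5/8, so q_p = 13/32 - 5*t/8.
General solution: q = 13/32 - 5*t/8 + C1*exp(4*t) + C2*exp(-2*t).
Apply the initial conditions: q(0) = 13/32 + C1 + C2 = 1 and q'(0) = -5/8 - 2*C2 + 4*C1 = 2. Solving gives C1 = 61/96, C2 = -1/24.

q = 13/32 - 5*t/8 - exp(-2*t)/24 + 61*exp(4*t)/96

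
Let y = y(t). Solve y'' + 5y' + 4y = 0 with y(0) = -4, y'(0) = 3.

y = -13*exp(-t)/3 + exp(-4*t)/3

Characteristic equation r² + 5r + 4 = 0 factors as (r + 4)(r + 1) = 0, so r = -4, -1.
Hence y_h = C1*exp(-4*t) + C2*exp(-t).
Apply the initial conditions: y(0) = C1 + C2 = -4 and y'(0) = -C2 - 4*C1 = 3. Solving gives C1 = 1/3, C2 = -13/3.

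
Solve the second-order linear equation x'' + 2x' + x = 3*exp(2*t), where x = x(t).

x = exp(2*t)/3 + C1*exp(-t) + C2*t*exp(-t)

Characteristic equation r² + 2r + 1 = 0 has discriminant (2)² - 4·(1) = 0, so r = -1 is a repeated root.
Hence x_h = (C1 + C2*t)*exp(-t).
Try x_p = A*exp(2*t). Substituting into the equation and dividing by exp(2*t) gives A = 1/3, so x_p = exp(2*t)/3.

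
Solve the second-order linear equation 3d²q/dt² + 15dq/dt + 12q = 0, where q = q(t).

q = C1*exp(-4*t) + C2*exp(-t)

Divide through by 3: q'' + 5q' + 4q = 0.
Characteristic equation r² + 5r + 4 = 0 factors as (r + 4)(r + 1) = 0, so r = -4, -1.
Hence q_h = C1*exp(-4*t) + C2*exp(-t).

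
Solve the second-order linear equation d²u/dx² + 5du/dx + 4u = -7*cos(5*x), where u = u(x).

u = -175*sin(5*x)/1066 + 147*cos(5*x)/1066 + C1*exp(-4*x) + C2*exp(-x)

Characteristic equation r² + 5r + 4 = 0 factors as (r + 4)(r + 1) = 0, so r = -4, -1.
Hence u_h = C1*exp(-4*x) + C2*exp(-x).
Try u_p = A*cos(5*x) + B*sin(5*x). Substituting and equating the coefficients of cos(5x) and sin(5x) gives A = 147/1066, B = -175/1066, so u_p = -175*sin(5*x)/1066 + 147*cos(5*x)/1066.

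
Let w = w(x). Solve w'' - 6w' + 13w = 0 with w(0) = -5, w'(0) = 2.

Characteristic equation r² - 6r + 13 = 0 has discriminant (-6)² - 4·(13) = -16 < 0, so r = 3 ± 2i.
Hence w_h = C1*cos(2*x)*exp(3*x) + C2*exp(3*x)*sin(2*x).
Apply the initial conditions: w(0) = C1 = -5 and w'(0) = 2*C2 + 3*C1 = 2. Solving gives C1 = -5, C2 = 17/2.

w = -5*cos(2*x)*exp(3*x) + 17*exp(3*x)*sin(2*x)/2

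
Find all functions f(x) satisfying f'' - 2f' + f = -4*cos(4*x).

Characteristic equation r² - 2r + 1 = 0 has discriminant (-2)² - 4·(1) = 0, so r = 1 is a repeated root.
Hence f_h = (C1 + C2*x)*exp(x).
Try f_p = A*cos(4*x) + B*sin(4*x). Substituting and equating the coefficients of cos(4x) and sin(4x) gives A = 60/289, B = 32/289, so f_p = 32*sin(4*x)/289 + 60*cos(4*x)/289.

f = 32*sin(4*x)/289 + 60*cos(4*x)/289 + C1*exp(x) + C2*x*exp(x)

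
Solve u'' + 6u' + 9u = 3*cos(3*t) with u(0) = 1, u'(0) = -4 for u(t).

u = sin(3*t)/6 - 3*t*exp(-3*t)/2 + exp(-3*t)

Characteristic equation r² + 6r + 9 = 0 has discriminant (6)² - 4·(9) = 0, so r = -3 is a repeated root.
Hence u_h = (C1 + C2*t)*exp(-3*t).
Try u_p = A*cos(3*t) + B*sin(3*t). Substituting and equating the coefficients of cos(3t) and sin(3t) gives A = 0, B = 1/6, so u_p = sin(3*t)/6.
General solution: u = sin(3*t)/6 + C1*exp(-3*t) + C2*t*exp(-3*t).
Apply the initial conditions: u(0) = C1 = 1 and u'(0) = 1/2 + C2 - 3*C1 = -4. Solving gives C1 = 1, C2 = -3/2.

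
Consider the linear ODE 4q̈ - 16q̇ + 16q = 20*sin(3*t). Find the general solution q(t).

Divide through by 4: q'' - 4q' + 4q = 5*sin(3*t).
Characteristic equation r² - 4r + 4 = 0 has discriminant (-4)² - 4·(4) = 0, so r = 2 is a repeated root.
Hence q_h = (C1 + C2*t)*exp(2*t).
Try q_p = A*cos(3*t) + B*sin(3*t). Substituting and equating the coefficients of cos(3t) and sin(3t) gives A = 60/169, B = -25/169, so q_p = -25*sin(3*t)/169 + 60*cos(3*t)/169.

q = -25*sin(3*t)/169 + 60*cos(3*t)/169 + C1*exp(2*t) + C2*t*exp(2*t)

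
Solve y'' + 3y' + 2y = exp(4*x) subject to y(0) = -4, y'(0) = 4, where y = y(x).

y = -21*exp(-x)/5 + exp(-2*x)/6 + exp(4*x)/30

Characteristic equation r² + 3r + 2 = 0 factors as (r + 2)(r + 1) = 0, so r = -2, -1.
Hence y_h = C1*exp(-2*x) + C2*exp(-x).
Try y_p = A*exp(4*x). Substituting into the equation and dividing by exp(4*x) gives A = 1/30, so y_p = exp(4*x)/30.
General solution: y = exp(4*x)/30 + C1*exp(-2*x) + C2*exp(-x).
Apply the initial conditions: y(0) = 1/30 + C1 + C2 = -4 and y'(0) = 2/15 - C2 - 2*C1 = 4. Solving gives C1 = 1/6, C2 = -21/5.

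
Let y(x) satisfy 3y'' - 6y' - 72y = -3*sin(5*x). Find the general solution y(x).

Divide through by 3: y'' - 2y' - 24y = -sin(5*x).
Characteristic equation r² - 2r - 24 = 0 factors as (r + 4)(r - 6) = 0, so r = -4, 6.
Hence y_h = C1*exp(-4*x) + C2*exp(6*x).
Try y_p = A*cos(5*x) + B*sin(5*x). Substituting and equating the coefficients of cos(5x) and sin(5x) gives A = -10/2501, B = 49/2501, so y_p = -10*cos(5*x)/2501 + 49*sin(5*x)/2501.

y = -10*cos(5*x)/2501 + 49*sin(5*x)/2501 + C1*exp(-4*x) + C2*exp(6*x)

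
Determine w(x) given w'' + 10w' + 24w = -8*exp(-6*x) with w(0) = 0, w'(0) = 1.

w = -3*exp(-4*x)/2 + 3*exp(-6*x)/2 + 4*x*exp(-6*x)

Characteristic equation r² + 10r + 24 = 0 factors as (r + 6)(r + 4) = 0, so r = -6, -4.
Hence w_h = C1*exp(-6*x) + C2*exp(-4*x).
Since exp(-6*x) solves the homogeneous equation (r = -6 is a root of multiplicity 1), multiply the trial by x. Try w_p = A*x*exp(-6*x). Substituting into the equation and dividing by exp(-6*x) gives A = 4, so w_p = 4*x*exp(-6*x).
General solution: w = C1*exp(-6*x) + C2*exp(-4*x) + 4*x*exp(-6*x).
Apply the initial conditions: w(0) = C1 + C2 = 0 and w'(0) = 4 - 6*C1 - 4*C2 = 1. Solving gives C1 = 3/2, C2 = -3/2.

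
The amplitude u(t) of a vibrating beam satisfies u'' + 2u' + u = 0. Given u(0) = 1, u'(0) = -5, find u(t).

u = -4*t*exp(-t) + exp(-t)

Characteristic equation r² + 2r + 1 = 0 has discriminant (2)² - 4·(1) = 0, so r = -1 is a repeated root.
Hence u_h = (C1 + C2*t)*exp(-t).
Apply the initial conditions: u(0) = C1 = 1 and u'(0) = C2 - C1 = -5. Solving gives C1 = 1, C2 = -4.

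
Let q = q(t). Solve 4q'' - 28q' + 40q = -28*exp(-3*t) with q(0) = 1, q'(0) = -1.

q = -31*exp(5*t)/24 - 7*exp(-3*t)/40 + 37*exp(2*t)/15

Divide through by 4: q'' - 7q' + 10q = -7*exp(-3*t).
Characteristic equation r² - 7r + 10 = 0 factors as (r - 2)(r - 5) = 0, so r = 2, 5.
Hence q_h = C1*exp(2*t) + C2*exp(5*t).
Try q_p = A*exp(-3*t). Substituting into the equation and dividing by exp(-3*t) gives A = -7/40, so q_p = -7*exp(-3*t)/40.
General solution: q = -7*exp(-3*t)/40 + C1*exp(2*t) + C2*exp(5*t).
Apply the initial conditions: q(0) = -7/40 + C1 + C2 = 1 and q'(0) = 21/40 + 2*C1 + 5*C2 = -1. Solving gives C1 = 37/15, C2 = -31/24.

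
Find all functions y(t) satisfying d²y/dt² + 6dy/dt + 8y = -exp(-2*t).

Characteristic equation r² + 6r + 8 = 0 factors as (r + 4)(r + 2) = 0, so r = -4, -2.
Hence y_h = C1*exp(-4*t) + C2*exp(-2*t).
Since exp(-2*t) solves the homogeneous equation (r = -2 is a root of multiplicity 1), multiply the trial by t. Try y_p = A*t*exp(-2*t). Substituting into the equation and dividing by exp(-2*t) gives A = -1/2, so y_p = -t*exp(-2*t)/2.

y = C1*exp(-4*t) + C2*exp(-2*t) - t*exp(-2*t)/2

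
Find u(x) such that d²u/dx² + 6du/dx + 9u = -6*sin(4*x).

Characteristic equation r² + 6r + 9 = 0 has discriminant (6)² - 4·(9) = 0, so r = -3 is a repeated root.
Hence u_h = (C1 + C2*x)*exp(-3*x).
Try u_p = A*cos(4*x) + B*sin(4*x). Substituting and equating the coefficients of cos(4x) and sin(4x) gives A = 144/625, B = 42/625, so u_p = 42*sin(4*x)/625 + 144*cos(4*x)/625.

u = 42*sin(4*x)/625 + 144*cos(4*x)/625 + C1*exp(-3*x) + C2*x*exp(-3*x)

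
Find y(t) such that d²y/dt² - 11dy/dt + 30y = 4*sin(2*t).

y = 11*cos(2*t)/145 + 13*sin(2*t)/145 + C1*exp(6*t) + C2*exp(5*t)

Characteristic equation r² - 11r + 30 = 0 factors as (r - 6)(r - 5) = 0, so r = 6, 5.
Hence y_h = C1*exp(6*t) + C2*exp(5*t).
Try y_p = A*cos(2*t) + B*sin(2*t). Substituting and equating the coefficients of cos(2t) and sin(2t) gives A = 11/145, B = 13/145, so y_p = 11*cos(2*t)/145 + 13*sin(2*t)/145.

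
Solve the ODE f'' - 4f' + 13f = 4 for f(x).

f = 4/13 + C1*cos(3*x)*exp(2*x) + C2*exp(2*x)*sin(3*x)

Characteristic equation r² - 4r + 13 = 0 has discriminant (-4)² - 4·(13) = -36 < 0, so r = 2 ± 3i.
Hence f_h = C1*cos(3*x)*exp(2*x) + C2*exp(2*x)*sin(3*x).
For the particular solution try f_p = A0. Substituting and matching coefficients of each power of x gives A0 = 4/13, so f_p = 4/13.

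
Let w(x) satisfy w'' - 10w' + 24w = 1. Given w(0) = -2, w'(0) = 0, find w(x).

w = 1/24 - 49*exp(4*x)/8 + 49*exp(6*x)/12

Characteristic equation r² - 10r + 24 = 0 factors as (r - 4)(r - 6) = 0, so r = 4, 6.
Hence w_h = C1*exp(4*x) + C2*exp(6*x).
For the particular solution try w_p = A0. Substituting and matching coefficients of each power of x gives A0 = 1/24, so w_p = 1/24.
General solution: w = 1/24 + C1*exp(4*x) + C2*exp(6*x).
Apply the initial conditions: w(0) = 1/24 + C1 + C2 = -2 and w'(0) = 4*C1 + 6*C2 = 0. Solving gives C1 = -49/8, C2 = 49/12.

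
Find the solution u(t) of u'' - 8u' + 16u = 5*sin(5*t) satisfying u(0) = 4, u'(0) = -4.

u = -45*sin(5*t)/1681 + 200*cos(5*t)/1681 + 6524*exp(4*t)/1681 - 795*t*exp(4*t)/41

Characteristic equation r² - 8r + 16 = 0 has discriminant (-8)² - 4·(16) = 0, so r = 4 is a repeated root.
Hence u_h = (C1 + C2*t)*exp(4*t).
Try u_p = A*cos(5*t) + B*sin(5*t). Substituting and equating the coefficients of cos(5t) and sin(5t) gives A = 200/1681, B = -45/1681, so u_p = -45*sin(5*t)/1681 + 200*cos(5*t)/1681.
General solution: u = -45*sin(5*t)/1681 + 200*cos(5*t)/1681 + C1*exp(4*t) + C2*t*exp(4*t).
Apply the initial conditions: u(0) = 200/1681 + C1 = 4 and u'(0) = -225/1681 + C2 + 4*C1 = -4. Solving gives C1 = 6524/1681, C2 = -795/41.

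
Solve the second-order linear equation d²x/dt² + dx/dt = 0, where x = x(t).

x = C2 + C1*exp(-t)

Characteristic equation r² + r = 0 factors as (r + 1)r = 0, so r = -1, 0.
Hence x_h = C1*exp(-t) + C2.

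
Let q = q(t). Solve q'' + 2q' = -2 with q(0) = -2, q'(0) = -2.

Characteristic equation r² + 2r = 0 factors as (r + 2)r = 0, so r = -2, 0.
Hence q_h = C1*exp(-2*t) + C2.
Since 0 is a characteristic root (multiplicity 1), multiply the polynomial trial by t: try q_p = A0*t. Substituting and matching coefficients of each power of t gives A0 = -1, so q_p = -t.
General solution: q = C2 - t + C1*exp(-2*t).
Apply the initial conditions: q(0) = C1 + C2 = -2 and q'(0) = -1 - 2*C1 = -2. Solving gives C1 = 1/2, C2 = -5/2.

q = -5/2 + exp(-2*t)/2 - t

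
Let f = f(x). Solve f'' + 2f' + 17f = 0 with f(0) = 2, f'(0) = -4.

f = 2*cos(4*x)*exp(-x) - exp(-x)*sin(4*x)/2

Characteristic equation r² + 2r + 17 = 0 has discriminant (2)² - 4·(17) = -64 < 0, so r = -1 ± 4i.
Hence f_h = C1*cos(4*x)*exp(-x) + C2*exp(-x)*sin(4*x).
Apply the initial conditions: f(0) = C1 = 2 and f'(0) = -C1 + 4*C2 = -4. Solving gives C1 = 2, C2 = -1/2.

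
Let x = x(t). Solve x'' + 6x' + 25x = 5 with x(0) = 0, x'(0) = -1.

x = 1/5 - 2*exp(-3*t)*sin(4*t)/5 - cos(4*t)*exp(-3*t)/5

Characteristic equation r² + 6r + 25 = 0 has discriminant (6)² - 4·(25) = -64 < 0, so r = -3 ± 4i.
Hence x_h = C1*cos(4*t)*exp(-3*t) + C2*exp(-3*t)*sin(4*t).
For the particular solution try x_p = A0. Substituting and matching coefficients of each power of t gives A0 = 1/5, so x_p = 1/5.
General solution: x = 1/5 + C1*cos(4*t)*exp(-3*t) + C2*exp(-3*t)*sin(4*t).
Apply the initial conditions: x(0) = 1/5 + C1 = 0 and x'(0) = -3*C1 + 4*C2 = -1. Solving gives C1 = -1/5, C2 = -2/5.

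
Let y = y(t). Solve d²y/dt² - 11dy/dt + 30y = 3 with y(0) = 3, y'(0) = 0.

Characteristic equation r² - 11r + 30 = 0 factors as (r - 5)(r - 6) = 0, so r = 5, 6.
Hence y_h = C1*exp(5*t) + C2*exp(6*t).
For the particular solution try y_p = A0. Substituting and matching coefficients of each power of t gives A0 = 1/10, so y_p = 1/10.
General solution: y = 1/10 + C1*exp(5*t) + C2*exp(6*t).
Apply the initial conditions: y(0) = 1/10 + C1 + C2 = 3 and y'(0) = 5*C1 + 6*C2 = 0. Solving gives C1 = 87/5, C2 = -29/2.

y = 1/10 - 29*exp(6*t)/2 + 87*exp(5*t)/5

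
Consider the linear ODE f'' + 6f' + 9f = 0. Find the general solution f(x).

f = C1*exp(-3*x) + C2*x*exp(-3*x)

Characteristic equation r² + 6r + 9 = 0 has discriminant (6)² - 4·(9) = 0, so r = -3 is a repeated root.
Hence f_h = (C1 + C2*x)*exp(-3*x).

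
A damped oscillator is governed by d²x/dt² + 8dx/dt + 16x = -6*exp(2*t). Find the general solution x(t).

x = -exp(2*t)/6 + C1*exp(-4*t) + C2*t*exp(-4*t)

Characteristic equation r² + 8r + 16 = 0 has discriminant (8)² - 4·(16) = 0, so r = -4 is a repeated root.
Hence x_h = (C1 + C2*t)*exp(-4*t).
Try x_p = A*exp(2*t). Substituting into the equation and dividing by exp(2*t) gives A = -1/6, so x_p = -exp(2*t)/6.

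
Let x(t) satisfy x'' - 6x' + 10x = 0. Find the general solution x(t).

x = C1*cos(t)*exp(3*t) + C2*exp(3*t)*sin(t)

Characteristic equation r² - 6r + 10 = 0 has discriminant (-6)² - 4·(10) = -4 < 0, so r = 3 ± i.
Hence x_h = C1*cos(t)*exp(3*t) + C2*exp(3*t)*sin(t).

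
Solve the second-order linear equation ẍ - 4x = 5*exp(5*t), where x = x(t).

Characteristic equation r² - 4 = 0 factors as (r - 2)(r + 2) = 0, so r = 2, -2.
Hence x_h = C1*exp(2*t) + C2*exp(-2*t).
Try x_p = A*exp(5*t). Substituting into the equation and dividing by exp(5*t) gives A = 5/21, so x_p = 5*exp(5*t)/21.

x = 5*exp(5*t)/21 + C1*exp(2*t) + C2*exp(-2*t)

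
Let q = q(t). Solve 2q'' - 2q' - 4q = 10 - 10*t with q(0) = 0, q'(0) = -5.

q = -15/4 + 5*exp(-t) - 5*exp(2*t)/4 + 5*t/2

Divide through by 2: q'' - q' - 2q = 5 - 5*t.
Characteristic equation r² - r - 2 = 0 factors as (r - 2)(r + 1) = 0, so r = 2, -1.
Hence q_h = C1*exp(2*t) + C2*exp(-t).
For the particular solution try q_p = A0 + A1*t. Substituting and matching coefficients of each power of t gives A0 = -15/4, A1 = 5/2, so q_p = -15/4 + 5*t/2.
General solution: q = -15/4 + 5*t/2 + C1*exp(2*t) + C2*exp(-t).
Apply the initial conditions: q(0) = -15/4 + C1 + C2 = 0 and q'(0) = 5/2 - C2 + 2*C1 = -5. Solving gives C1 = -5/4, C2 = 5.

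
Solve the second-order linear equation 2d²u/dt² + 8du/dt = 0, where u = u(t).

Divide through by 2: u'' + 4u' = 0.
Characteristic equation r² + 4r = 0 factors as (r + 4)r = 0, so r = -4, 0.
Hence u_h = C1*exp(-4*t) + C2.

u = C2 + C1*exp(-4*t)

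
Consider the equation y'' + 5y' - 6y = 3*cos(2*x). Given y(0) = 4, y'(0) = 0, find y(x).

y = -3*cos(2*x)/20 + 3*sin(2*x)/20 + 89*exp(-6*x)/140 + 123*exp(x)/35

Characteristic equation r² + 5r - 6 = 0 factors as (r + 6)(r - 1) = 0, so r = -6, 1.
Hence y_h = C1*exp(-6*x) + C2*exp(x).
Try y_p = A*cos(2*x) + B*sin(2*x). Substituting and equating the coefficients of cos(2x) and sin(2x) gives A = -3/20, B = 3/20, so y_p = -3*cos(2*x)/20 + 3*sin(2*x)/20.
General solution: y = -3*cos(2*x)/20 + 3*sin(2*x)/20 + C1*exp(-6*x) + C2*exp(x).
Apply the initial conditions: y(0) = -3/20 + C1 + C2 = 4 and y'(0) = 3/10 + C2 - 6*C1 = 0. Solving gives C1 = 89/140, C2 = 123/35.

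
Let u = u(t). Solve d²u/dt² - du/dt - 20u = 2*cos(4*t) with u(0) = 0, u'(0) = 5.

Characteristic equation r² - r - 20 = 0 factors as (r + 4)(r - 5) = 0, so r = -4, 5.
Hence u_h = C1*exp(-4*t) + C2*exp(5*t).
Try u_p = A*cos(4*t) + B*sin(4*t). Substituting and equating the coefficients of cos(4t) and sin(4t) gives A = -9/164, B = -1/164, so u_p = -9*cos(4*t)/164 - sin(4*t)/164.
General solution: u = -9*cos(4*t)/164 - sin(4*t)/164 + C1*exp(-4*t) + C2*exp(5*t).
Apply the initial conditions: u(0) = -9/164 + C1 + C2 = 0 and u'(0) = -1/41 - 4*C1 + 5*C2 = 5. Solving gives C1 = -19/36, C2 = 215/369.

u = -19*exp(-4*t)/36 - 9*cos(4*t)/164 - sin(4*t)/164 + 215*exp(5*t)/369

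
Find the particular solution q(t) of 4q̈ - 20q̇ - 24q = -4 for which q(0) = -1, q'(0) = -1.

Divide through by 4: q'' - 5q' - 6q = -1.
Characteristic equation r² - 5r - 6 = 0 factors as (r - 6)(r + 1) = 0, so r = 6, -1.
Hence q_h = C1*exp(6*t) + C2*exp(-t).
For the particular solution try q_p = A0. Substituting and matching coefficients of each power of t gives A0 = 1/6, so q_p = 1/6.
General solution: q = 1/6 + C1*exp(6*t) + C2*exp(-t).
Apply the initial conditions: q(0) = 1/6 + C1 + C2 = -1 and q'(0) = -C2 + 6*C1 = -1. Solving gives C1 = -13/42, C2 = -6/7.

q = 1/6 - 13*exp(6*t)/42 - 6*exp(-t)/7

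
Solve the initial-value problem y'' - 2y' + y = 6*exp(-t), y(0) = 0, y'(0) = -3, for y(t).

Characteristic equation r² - 2r + 1 = 0 has discriminant (-2)² - 4·(1) = 0, so r = 1 is a repeated root.
Hence y_h = (C1 + C2*t)*exp(t).
Try y_p = A*exp(-t). Substituting into the equation and dividing by exp(-t) gives A = 3/2, so y_p = 3*exp(-t)/2.
General solution: y = 3*exp(-t)/2 + C1*exp(t) + C2*t*exp(t).
Apply the initial conditions: y(0) = 3/2 + C1 = 0 and y'(0) = -3/2 + C1 + C2 = -3. Solving gives C1 = -3/2, C2 = 0.

y = -3*exp(t)/2 + 3*exp(-t)/2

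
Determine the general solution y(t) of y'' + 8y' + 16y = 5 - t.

y = 11/32 - t/16 + C1*exp(-4*t) + C2*t*exp(-4*t)

Characteristic equation r² + 8r + 16 = 0 has discriminant (8)² - 4·(16) = 0, so r = -4 is a repeated root.
Hence y_h = (C1 + C2*t)*exp(-4*t).
For the particular solution try y_p = A0 + A1*t. Substituting and matching coefficients of each power of t gives A0 = 11/32, A1 = -1/16, so y_p = 11/32 - t/16.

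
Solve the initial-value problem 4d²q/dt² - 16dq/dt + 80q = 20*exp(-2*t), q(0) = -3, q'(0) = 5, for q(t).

q = 5*exp(-2*t)/32 - 101*cos(4*t)*exp(2*t)/32 + 93*exp(2*t)*sin(4*t)/32

Divide through by 4: q'' - 4q' + 20q = 5*exp(-2*t).
Characteristic equation r² - 4r + 20 = 0 has discriminant (-4)² - 4·(20) = -64 < 0, so r = 2 ± 4i.
Hence q_h = C1*cos(4*t)*exp(2*t) + C2*exp(2*t)*sin(4*t).
Try q_p = A*exp(-2*t). Substituting into the equation and dividing by exp(-2*t) gives A = 5/32, so q_p = 5*exp(-2*t)/32.
General solution: q = 5*exp(-2*t)/32 + C1*cos(4*t)*exp(2*t) + C2*exp(2*t)*sin(4*t).
Apply the initial conditions: q(0) = 5/32 + C1 = -3 and q'(0) = -5/16 + 2*C1 + 4*C2 = 5. Solving gives C1 = -101/32, C2 = 93/32.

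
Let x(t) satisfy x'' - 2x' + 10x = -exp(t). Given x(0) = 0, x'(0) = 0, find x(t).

x = -exp(t)/9 + cos(3*t)*exp(t)/9

Characteristic equation r² - 2r + 10 = 0 has discriminant (-2)² - 4·(10) = -36 < 0, so r = 1 ± 3i.
Hence x_h = C1*cos(3*t)*exp(t) + C2*exp(t)*sin(3*t).
Try x_p = A*exp(t). Substituting into the equation and dividing by exp(t) gives A = -1/9, so x_p = -exp(t)/9.
General solution: x = -exp(t)/9 + C1*cos(3*t)*exp(t) + C2*exp(t)*sin(3*t).
Apply the initial conditions: x(0) = -1/9 + C1 = 0 and x'(0) = -1/9 + C1 + 3*C2 = 0. Solving gives C1 = 1/9, C2 = 0.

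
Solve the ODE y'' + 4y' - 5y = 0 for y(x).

Characteristic equation r² + 4r - 5 = 0 factors as (r + 5)(r - 1) = 0, so r = -5, 1.
Hence y_h = C1*exp(-5*x) + C2*exp(x).

y = C1*exp(-5*x) + C2*exp(x)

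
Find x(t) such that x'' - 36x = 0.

Characteristic equation r² - 36 = 0 factors as (r + 6)(r - 6) = 0, so r = -6, 6.
Hence x_h = C1*exp(-6*t) + C2*exp(6*t).

x = C1*exp(-6*t) + C2*exp(6*t)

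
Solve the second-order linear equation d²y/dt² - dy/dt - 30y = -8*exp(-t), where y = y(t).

Characteristic equation r² - r - 30 = 0 factors as (r + 5)(r - 6) = 0, so r = -5, 6.
Hence y_h = C1*exp(-5*t) + C2*exp(6*t).
Try y_p = A*exp(-t). Substituting into the equation and dividing by exp(-t) gives A = 2/7, so y_p = 2*exp(-t)/7.

y = 2*exp(-t)/7 + C1*exp(-5*t) + C2*exp(6*t)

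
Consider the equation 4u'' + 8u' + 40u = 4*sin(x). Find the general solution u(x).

u = -2*cos(x)/85 + 9*sin(x)/85 + C1*cos(3*x)*exp(-x) + C2*exp(-x)*sin(3*x)

Divide through by 4: u'' + 2u' + 10u = sin(x).
Characteristic equation r² + 2r + 10 = 0 has discriminant (2)² - 4·(10) = -36 < 0, so r = -1 ± 3i.
Hence u_h = C1*cos(3*x)*exp(-x) + C2*exp(-x)*sin(3*x).
Try u_p = A*cos(x) + B*sin(x). Substituting and equating the coefficients of cos(x) and sin(x) gives A = -2/85, B = 9/85, so u_p = -2*cos(x)/85 + 9*sin(x)/85.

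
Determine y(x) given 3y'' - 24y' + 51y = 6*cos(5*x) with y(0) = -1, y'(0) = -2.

y = -5*sin(5*x)/104 - cos(5*x)/104 - 103*cos(x)*exp(4*x)/104 + 229*exp(4*x)*sin(x)/104

Divide through by 3: y'' - 8y' + 17y = 2*cos(5*x).
Characteristic equation r² - 8r + 17 = 0 has discriminant (-8)² - 4·(17) = -4 < 0, so r = 4 ± i.
Hence y_h = C1*cos(x)*exp(4*x) + C2*exp(4*x)*sin(x).
Try y_p = A*cos(5*x) + B*sin(5*x). Substituting and equating the coefficients of cos(5x) and sin(5x) gives A = -1/104, B = -5/104, so y_p = -5*sin(5*x)/104 - cos(5*x)/104.
General solution: y = -5*sin(5*x)/104 - cos(5*x)/104 + C1*cos(x)*exp(4*x) + C2*exp(4*x)*sin(x).
Apply the initial conditions: y(0) = -1/104 + C1 = -1 and y'(0) = -25/104 + C2 + 4*C1 = -2. Solving gives C1 = -103/104, C2 = 229/104.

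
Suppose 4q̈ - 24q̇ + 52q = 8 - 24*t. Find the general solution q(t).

q = -10/169 - 6*t/13 + C1*cos(2*t)*exp(3*t) + C2*exp(3*t)*sin(2*t)

Divide through by 4: q'' - 6q' + 13q = 2 - 6*t.
Characteristic equation r² - 6r + 13 = 0 has discriminant (-6)² - 4·(13) = -16 < 0, so r = 3 ± 2i.
Hence q_h = C1*cos(2*t)*exp(3*t) + C2*exp(3*t)*sin(2*t).
For the particular solution try q_p = A0 + A1*t. Substituting and matching coefficients of each power of t gives A0 = -10/169, A1 = -6/13, so q_p = -10/169 - 6*t/13.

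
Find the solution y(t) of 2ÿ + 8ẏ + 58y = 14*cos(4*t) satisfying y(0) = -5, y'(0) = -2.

Divide through by 2: y'' + 4y' + 29y = 7*cos(4*t).
Characteristic equation r² + 4r + 29 = 0 has discriminant (4)² - 4·(29) = -100 < 0, so r = -2 ± 5i.
Hence y_h = C1*cos(5*t)*exp(-2*t) + C2*exp(-2*t)*sin(5*t).
Try y_p = A*cos(4*t) + B*sin(4*t). Substituting and equating the coefficients of cos(4t) and sin(4t) gives A = 91/425, B = 112/425, so y_p = 91*cos(4*t)/425 + 112*sin(4*t)/425.
General solution: y = 91*cos(4*t)/425 + 112*sin(4*t)/425 + C1*cos(5*t)*exp(-2*t) + C2*exp(-2*t)*sin(5*t).
Apply the initial conditions: y(0) = 91/425 + C1 = -5 and y'(0) = 448/425 - 2*C1 + 5*C2 = -2. Solving gives C1 = -2216/425, C2 = -1146/425.

y = 91*cos(4*t)/425 + 112*sin(4*t)/425 - 2216*cos(5*t)*exp(-2*t)/425 - 1146*exp(-2*t)*sin(5*t)/425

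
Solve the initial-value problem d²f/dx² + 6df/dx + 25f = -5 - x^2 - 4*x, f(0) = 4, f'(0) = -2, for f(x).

f = -2547/15625 - 88*x/625 - x**2/25 + 65047*cos(4*x)*exp(-3*x)/15625 + 166091*exp(-3*x)*sin(4*x)/62500

Characteristic equation r² + 6r + 25 = 0 has discriminant (6)² - 4·(25) = -64 < 0, so r = -3 ± 4i.
Hence f_h = C1*cos(4*x)*exp(-3*x) + C2*exp(-3*x)*sin(4*x).
For the particular solution try f_p = A0 + A1*x + A2*x^2. Substituting and matching coefficients of each power of x gives A0 = -2547/15625, A1 = -88/625, A2 = -1/25, so f_p = -2547/15625 - 88*x/625 - x^2/25.
General solution: f = -2547/15625 - 88*x/625 - x^2/25 + C1*cos(4*x)*exp(-3*x) + C2*exp(-3*x)*sin(4*x).
Apply the initial conditions: f(0) = -2547/15625 + C1 = 4 and f'(0) = -88/625 - 3*C1 + 4*C2 = -2. Solving gives C1 = 65047/15625, C2 = 166091/62500.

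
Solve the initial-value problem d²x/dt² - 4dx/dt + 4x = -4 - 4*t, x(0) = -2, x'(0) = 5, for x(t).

Characteristic equation r² - 4r + 4 = 0 has discriminant (-4)² - 4·(4) = 0, so r = 2 is a repeated root.
Hence x_h = (C1 + C2*t)*exp(2*t).
For the particular solution try x_p = A0 + A1*t. Substituting and matching coefficients of each power of t gives A0 = -2, A1 = -1, so x_p = -2 - t.
General solution: x = -2 - t + C1*exp(2*t) + C2*t*exp(2*t).
Apply the initial conditions: x(0) = -2 + C1 = -2 and x'(0) = -1 + C2 + 2*C1 = 5. Solving gives C1 = 0, C2 = 6.

x = -2 - t + 6*t*exp(2*t)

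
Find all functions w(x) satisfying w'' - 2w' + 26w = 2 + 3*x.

w = 29/338 + 3*x/26 + C1*cos(5*x)*exp(x) + C2*exp(x)*sin(5*x)

Characteristic equation r² - 2r + 26 = 0 has discriminant (-2)² - 4·(26) = -100 < 0, so r = 1 ± 5i.
Hence w_h = C1*cos(5*x)*exp(x) + C2*exp(x)*sin(5*x).
For the particular solution try w_p = A0 + A1*x. Substituting and matching coefficients of each power of x gives A0 = 29/338, A1 = 3/26, so w_p = 29/338 + 3*x/26.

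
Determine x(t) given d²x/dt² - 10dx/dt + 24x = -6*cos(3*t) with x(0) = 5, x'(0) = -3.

x = -119*exp(6*t)/10 - 2*cos(3*t)/25 + 4*sin(3*t)/25 + 849*exp(4*t)/50

Characteristic equation r² - 10r + 24 = 0 factors as (r - 4)(r - 6) = 0, so r = 4, 6.
Hence x_h = C1*exp(4*t) + C2*exp(6*t).
Try x_p = A*cos(3*t) + B*sin(3*t). Substituting and equating the coefficients of cos(3t) and sin(3t) gives A = -2/25, B = 4/25, so x_p = -2*cos(3*t)/25 + 4*sin(3*t)/25.
General solution: x = -2*cos(3*t)/25 + 4*sin(3*t)/25 + C1*exp(4*t) + C2*exp(6*t).
Apply the initial conditions: x(0) = -2/25 + C1 + C2 = 5 and x'(0) = 12/25 + 4*C1 + 6*C2 = -3. Solving gives C1 = 849/50, C2 = -119/10.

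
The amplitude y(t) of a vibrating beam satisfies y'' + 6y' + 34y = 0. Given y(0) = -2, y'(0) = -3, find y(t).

Characteristic equation r² + 6r + 34 = 0 has discriminant (6)² - 4·(34) = -100 < 0, so r = -3 ± 5i.
Hence y_h = C1*cos(5*t)*exp(-3*t) + C2*exp(-3*t)*sin(5*t).
Apply the initial conditions: y(0) = C1 = -2 and y'(0) = -3*C1 + 5*C2 = -3. Solving gives C1 = -2, C2 = -9/5.

y = -2*cos(5*t)*exp(-3*t) - 9*exp(-3*t)*sin(5*t)/5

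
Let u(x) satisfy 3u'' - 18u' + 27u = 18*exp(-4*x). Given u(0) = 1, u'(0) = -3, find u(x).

Divide through by 3: u'' - 6u' + 9u = 6*exp(-4*x).
Characteristic equation r² - 6r + 9 = 0 has discriminant (-6)² - 4·(9) = 0, so r = 3 is a repeated root.
Hence u_h = (C1 + C2*x)*exp(3*x).
Try u_p = A*exp(-4*x). Substituting into the equation and dividing by exp(-4*x) gives A = 6/49, so u_p = 6*exp(-4*x)/49.
General solution: u = 6*exp(-4*x)/49 + C1*exp(3*x) + C2*x*exp(3*x).
Apply the initial conditions: u(0) = 6/49 + C1 = 1 and u'(0) = -24/49 + C2 + 3*C1 = -3. Solving gives C1 = 43/49, C2 = -36/7.

u = 6*exp(-4*x)/49 + 43*exp(3*x)/49 - 36*x*exp(3*x)/7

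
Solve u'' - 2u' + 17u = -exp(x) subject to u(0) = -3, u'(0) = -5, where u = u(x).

u = -exp(x)/16 - 47*cos(4*x)*exp(x)/16 - exp(x)*sin(4*x)/2

Characteristic equation r² - 2r + 17 = 0 has discriminant (-2)² - 4·(17) = -64 < 0, so r = 1 ± 4i.
Hence u_h = C1*cos(4*x)*exp(x) + C2*exp(x)*sin(4*x).
Try u_p = A*exp(x). Substituting into the equation and dividing by exp(x) gives A = -1/16, so u_p = -exp(x)/16.
General solution: u = -exp(x)/16 + C1*cos(4*x)*exp(x) + C2*exp(x)*sin(4*x).
Apply the initial conditions: u(0) = -1/16 + C1 = -3 and u'(0) = -1/16 + C1 + 4*C2 = -5. Solving gives C1 = -47/16, C2 = -1/2.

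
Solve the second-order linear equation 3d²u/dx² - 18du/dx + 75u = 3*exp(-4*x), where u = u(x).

Divide through by 3: u'' - 6u' + 25u = exp(-4*x).
Characteristic equation r² - 6r + 25 = 0 has discriminant (-6)² - 4·(25) = -64 < 0, so r = 3 ± 4i.
Hence u_h = C1*cos(4*x)*exp(3*x) + C2*exp(3*x)*sin(4*x).
Try u_p = A*exp(-4*x). Substituting into the equation and dividing by exp(-4*x) gives A = 1/65, so u_p = exp(-4*x)/65.

u = exp(-4*x)/65 + C1*cos(4*x)*exp(3*x) + C2*exp(3*x)*sin(4*x)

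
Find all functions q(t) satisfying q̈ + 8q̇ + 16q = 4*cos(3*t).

q = 28*cos(3*t)/625 + 96*sin(3*t)/625 + C1*exp(-4*t) + C2*t*exp(-4*t)

Characteristic equation r² + 8r + 16 = 0 has discriminant (8)² - 4·(16) = 0, so r = -4 is a repeated root.
Hence q_h = (C1 + C2*t)*exp(-4*t).
Try q_p = A*cos(3*t) + B*sin(3*t). Substituting and equating the coefficients of cos(3t) and sin(3t) gives A = 28/625, B = 96/625, so q_p = 28*cos(3*t)/625 + 96*sin(3*t)/625.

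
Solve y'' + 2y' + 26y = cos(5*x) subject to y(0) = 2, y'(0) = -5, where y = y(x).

Characteristic equation r² + 2r + 26 = 0 has discriminant (2)² - 4·(26) = -100 < 0, so r = -1 ± 5i.
Hence y_h = C1*cos(5*x)*exp(-x) + C2*exp(-x)*sin(5*x).
Try y_p = A*cos(5*x) + B*sin(5*x). Substituting and equating the coefficients of cos(5x) and sin(5x) gives A = 1/101, B = 10/101, so y_p = cos(5*x)/101 + 10*sin(5*x)/101.
General solution: y = cos(5*x)/101 + 10*sin(5*x)/101 + C1*cos(5*x)*exp(-x) + C2*exp(-x)*sin(5*x).
Apply the initial conditions: y(0) = 1/101 + C1 = 2 and y'(0) = 50/101 - C1 + 5*C2 = -5. Solving gives C1 = 201/101, C2 = -354/505.

y = cos(5*x)/101 + 10*sin(5*x)/101 - 354*exp(-x)*sin(5*x)/505 + 201*cos(5*x)*exp(-x)/101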